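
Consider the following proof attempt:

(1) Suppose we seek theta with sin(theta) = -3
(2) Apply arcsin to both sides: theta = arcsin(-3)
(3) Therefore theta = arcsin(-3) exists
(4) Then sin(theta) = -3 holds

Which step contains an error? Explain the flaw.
Step 2: Apply arcsin to both sides: theta = arcsin(-3)

Step 2 applies arcsin to -3. However, arcsin(x) is only defined for x in [-1, 1] because sin(theta) can only produce values in that range. Since |-3| > 1, arcsin(-3) is undefined. There is no angle whose sine equals -3.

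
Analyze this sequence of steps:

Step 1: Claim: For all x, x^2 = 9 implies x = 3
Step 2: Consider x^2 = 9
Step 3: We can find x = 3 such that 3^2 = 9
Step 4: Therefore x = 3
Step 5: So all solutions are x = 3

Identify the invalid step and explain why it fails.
Step 4: Therefore x = 3

Step 4 incorrectly concludes that x = 3 is the only solution. The proof shows that x = 3 is A solution (existence), but does not show it is the ONLY solution (uniqueness). In fact, x = -3 is also a solution since (-3)^2 = 9. Finding one solution doesn't prove there are no others.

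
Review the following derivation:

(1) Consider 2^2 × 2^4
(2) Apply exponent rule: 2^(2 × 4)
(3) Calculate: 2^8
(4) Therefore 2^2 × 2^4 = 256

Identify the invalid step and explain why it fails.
Step 2: Apply exponent rule: 2^(2 × 4)

Step 2 incorrectly states that a^b × a^c = a^(b×c). The correct rule is a^b × a^c = a^(b+c). The actual value is 2^2 × 2^4 = 2^6 = 64, not 2^8 = 256.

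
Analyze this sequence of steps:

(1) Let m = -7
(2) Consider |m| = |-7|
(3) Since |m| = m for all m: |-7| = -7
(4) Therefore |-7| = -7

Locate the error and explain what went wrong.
Step 3: Since |m| = m for all m: |-7| = -7

Step 3 incorrectly states that |m| = m for all m. The correct definition is |m| = m when m >= 0, and |m| = -m when m < 0. Since -7 < 0, we have |-7| = -(-7) = 7, not -7.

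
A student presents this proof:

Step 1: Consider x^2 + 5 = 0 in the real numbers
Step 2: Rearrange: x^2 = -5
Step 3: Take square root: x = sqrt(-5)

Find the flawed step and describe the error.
Step 3: Take square root: x = sqrt(-5)

Step 3 takes the square root of -5, which is negative. In the real number system, the square root of a negative number is undefined. The equation x^2 + 5 = 0 has no real solutions. Square roots of negative numbers only exist in the complex numbers.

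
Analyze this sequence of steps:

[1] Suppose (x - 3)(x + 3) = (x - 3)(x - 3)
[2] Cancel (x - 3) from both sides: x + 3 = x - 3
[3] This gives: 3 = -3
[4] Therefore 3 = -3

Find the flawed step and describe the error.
Step 2: Cancel (x - 3) from both sides: x + 3 = x - 3

Step 2 cancels (x - 3) from both sides. This is only valid if (x - 3) ≠ 0, i.e., x ≠ 3. When x = 3, both sides equal zero regardless of the other factors. The correct approach requires considering x = 3 as a separate case.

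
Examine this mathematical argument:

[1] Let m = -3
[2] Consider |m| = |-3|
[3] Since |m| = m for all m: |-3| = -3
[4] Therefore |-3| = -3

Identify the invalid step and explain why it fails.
Step 3: Since |m| = m for all m: |-3| = -3

Step 3 incorrectly states that |m| = m for all m. The correct definition is |m| = m when m >= 0, and |m| = -m when m < 0. Since -3 < 0, we have |-3| = -(-3) = 3, not -3.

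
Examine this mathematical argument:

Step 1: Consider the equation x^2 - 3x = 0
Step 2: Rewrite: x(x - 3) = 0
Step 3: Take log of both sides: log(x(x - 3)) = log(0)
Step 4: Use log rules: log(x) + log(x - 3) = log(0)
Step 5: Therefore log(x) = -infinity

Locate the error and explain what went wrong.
Step 3: Take log of both sides: log(x(x - 3)) = log(0)

Step 3 takes the logarithm of both sides, resulting in log(0) on the right side. The logarithm is only defined for positive numbers; log(0) is undefined (approaches negative infinity). This operation is invalid.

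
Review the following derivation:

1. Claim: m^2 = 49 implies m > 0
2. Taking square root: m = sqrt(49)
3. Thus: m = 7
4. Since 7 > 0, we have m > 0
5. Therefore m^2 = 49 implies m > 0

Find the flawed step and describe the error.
Step 2: Taking square root: m = sqrt(49)

Step 2 takes the square root and assumes the positive root only. The equation m^2 = 49 actually has two solutions: m = 7 and m = -7. The proof silently assumes m > 0 without justification, then uses this assumption to conclude m > 0, which is circular. The counterexample m = -7 shows the claim is false.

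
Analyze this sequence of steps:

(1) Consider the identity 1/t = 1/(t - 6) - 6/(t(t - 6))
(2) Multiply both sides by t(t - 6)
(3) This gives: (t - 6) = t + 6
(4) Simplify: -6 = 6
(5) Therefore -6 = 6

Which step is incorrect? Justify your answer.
Step 3: This gives: (t - 6) = t + 6

Step 3 makes a sign error when clearing denominators. Multiplying -6/(t(t - 6)) by t(t - 6) gives -6, not +6. The correct result is (t - 6) = t - 6, which is trivially true, not (t - 6) = t + 6. (Step 1 is a valid identity: 1/(t - 6) - 6/(t(t - 6)) = (t - 6)/(t(t - 6)) = 1/t.)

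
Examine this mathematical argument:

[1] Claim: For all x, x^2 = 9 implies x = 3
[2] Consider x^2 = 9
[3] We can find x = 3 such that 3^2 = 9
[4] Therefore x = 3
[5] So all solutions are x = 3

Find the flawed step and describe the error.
Step 4: Therefore x = 3

Step 4 incorrectly concludes that x = 3 is the only solution. The proof shows that x = 3 is A solution (existence), but does not show it is the ONLY solution (uniqueness). In fact, x = -3 is also a solution since (-3)^2 = 9. Finding one solution doesn't prove there are no others.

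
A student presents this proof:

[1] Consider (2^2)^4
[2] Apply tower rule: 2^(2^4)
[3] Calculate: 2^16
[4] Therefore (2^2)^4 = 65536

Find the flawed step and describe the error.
Step 2: Apply tower rule: 2^(2^4)

Step 2 incorrectly states that (a^b)^c = a^(b^c). The correct rule is (a^b)^c = a^(b×c). The actual value is (2^2)^4 = 2^8 = 256, not 2^16 = 65536.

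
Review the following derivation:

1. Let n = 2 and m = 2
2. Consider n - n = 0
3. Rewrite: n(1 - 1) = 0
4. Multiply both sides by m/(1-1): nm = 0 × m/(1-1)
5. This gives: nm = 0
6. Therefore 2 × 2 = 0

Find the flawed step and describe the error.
Step 4: Multiply both sides by m/(1-1): nm = 0 × m/(1-1)

Step 4 multiplies both sides by m/(1-1). However, 1-1 = 0, so this is multiplication by m/0, which is undefined. We cannot multiply by an undefined expression.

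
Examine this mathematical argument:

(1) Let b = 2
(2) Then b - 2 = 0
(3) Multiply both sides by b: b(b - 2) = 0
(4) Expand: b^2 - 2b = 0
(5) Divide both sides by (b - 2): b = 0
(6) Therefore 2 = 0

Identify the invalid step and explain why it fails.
Step 5: Divide both sides by (b - 2): b = 0

Step 5 divides both sides by (b - 2). However, since b = 2, we have (b - 2) = 0. Division by zero is undefined, making this step invalid.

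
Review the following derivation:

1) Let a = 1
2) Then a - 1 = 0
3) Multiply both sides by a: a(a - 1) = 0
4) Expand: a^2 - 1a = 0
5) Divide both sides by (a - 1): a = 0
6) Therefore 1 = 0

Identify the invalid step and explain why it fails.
Step 5: Divide both sides by (a - 1): a = 0

Step 5 divides both sides by (a - 1). However, since a = 1, we have (a - 1) = 0. Division by zero is undefined, making this step invalid.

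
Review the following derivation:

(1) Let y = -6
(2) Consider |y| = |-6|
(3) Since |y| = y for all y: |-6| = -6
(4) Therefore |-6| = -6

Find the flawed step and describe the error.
Step 3: Since |y| = y for all y: |-6| = -6

Step 3 incorrectly states that |y| = y for all y. The correct definition is |y| = y when y >= 0, and |y| = -y when y < 0. Since -6 < 0, we have |-6| = -(-6) = 6, not -6.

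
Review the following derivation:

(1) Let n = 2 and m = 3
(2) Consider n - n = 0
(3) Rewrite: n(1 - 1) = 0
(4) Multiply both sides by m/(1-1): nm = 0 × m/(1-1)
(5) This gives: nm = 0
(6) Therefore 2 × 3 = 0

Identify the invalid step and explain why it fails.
Step 4: Multiply both sides by m/(1-1): nm = 0 × m/(1-1)

Step 4 multiplies both sides by m/(1-1). However, 1-1 = 0, so this is multiplication by m/0, which is undefined. We cannot multiply by an undefined expression.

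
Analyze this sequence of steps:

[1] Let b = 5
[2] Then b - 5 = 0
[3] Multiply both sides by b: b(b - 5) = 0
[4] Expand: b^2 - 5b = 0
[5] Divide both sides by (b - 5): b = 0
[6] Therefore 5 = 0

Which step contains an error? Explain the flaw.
Step 5: Divide both sides by (b - 5): b = 0

Step 5 divides both sides by (b - 5). However, since b = 5, we have (b - 5) = 0. Division by zero is undefined, making this step invalid.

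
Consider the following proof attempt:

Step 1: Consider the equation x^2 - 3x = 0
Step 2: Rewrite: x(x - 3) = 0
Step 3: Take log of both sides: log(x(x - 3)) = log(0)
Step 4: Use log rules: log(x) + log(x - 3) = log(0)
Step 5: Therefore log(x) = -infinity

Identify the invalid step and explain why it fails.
Step 3: Take log of both sides: log(x(x - 3)) = log(0)

Step 3 takes the logarithm of both sides, resulting in log(0) on the right side. The logarithm is only defined for positive numbers; log(0) is undefined (approaches negative infinity). This operation is invalid.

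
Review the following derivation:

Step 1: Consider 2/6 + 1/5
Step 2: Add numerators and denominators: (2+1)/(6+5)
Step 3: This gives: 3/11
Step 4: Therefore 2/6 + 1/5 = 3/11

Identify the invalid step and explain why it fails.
Step 2: Add numerators and denominators: (2+1)/(6+5)

Step 2 incorrectly adds fractions by separately adding numerators and denominators. This is wrong. The correct method requires a common denominator: 2/6 + 1/5 = (2×5 + 1×6)/(6×5) = 16/30 = 8/15. The method used gives 3/11, which is different.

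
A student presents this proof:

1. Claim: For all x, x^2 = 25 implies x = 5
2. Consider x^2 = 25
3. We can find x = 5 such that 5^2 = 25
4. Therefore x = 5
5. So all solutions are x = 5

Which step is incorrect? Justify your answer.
Step 4: Therefore x = 5

Step 4 incorrectly concludes that x = 5 is the only solution. The proof shows that x = 5 is A solution (existence), but does not show it is the ONLY solution (uniqueness). In fact, x = -5 is also a solution since (-5)^2 = 25. Finding one solution doesn't prove there are no others.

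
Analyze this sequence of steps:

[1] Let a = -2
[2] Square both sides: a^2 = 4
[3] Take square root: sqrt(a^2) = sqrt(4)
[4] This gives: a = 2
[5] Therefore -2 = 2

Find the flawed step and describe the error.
Step 4: This gives: a = 2

Step 4 incorrectly states that sqrt(a^2) = a. The correct identity is sqrt(a^2) = |a|. Since a = -2 < 0, we have sqrt(a^2) = |-2| = 2, not a = -2.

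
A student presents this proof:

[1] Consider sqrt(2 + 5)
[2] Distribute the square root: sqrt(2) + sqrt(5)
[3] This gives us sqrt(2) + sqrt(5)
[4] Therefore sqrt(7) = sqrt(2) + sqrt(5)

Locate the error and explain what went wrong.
Step 2: Distribute the square root: sqrt(2) + sqrt(5)

Step 2 incorrectly 'distributes' the square root over addition. The square root function does not distribute: sqrt(a + b) ≠ sqrt(a) + sqrt(b). In fact, sqrt(2 + 5) = sqrt(7) ≈ 2.6458, while sqrt(2) + sqrt(5) ≈ 3.6503.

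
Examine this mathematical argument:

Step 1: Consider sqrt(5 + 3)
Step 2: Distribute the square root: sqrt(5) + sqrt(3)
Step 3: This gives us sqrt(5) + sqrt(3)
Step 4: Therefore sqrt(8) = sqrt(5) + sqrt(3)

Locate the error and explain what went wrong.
Step 2: Distribute the square root: sqrt(5) + sqrt(3)

Step 2 incorrectly 'distributes' the square root over addition. The square root function does not distribute: sqrt(a + b) ≠ sqrt(a) + sqrt(b). In fact, sqrt(5 + 3) = sqrt(8) ≈ 2.8284, while sqrt(5) + sqrt(3) ≈ 3.9681.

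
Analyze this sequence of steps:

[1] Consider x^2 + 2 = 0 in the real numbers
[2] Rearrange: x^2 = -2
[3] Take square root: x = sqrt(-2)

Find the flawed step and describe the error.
Step 3: Take square root: x = sqrt(-2)

Step 3 takes the square root of -2, which is negative. In the real number system, the square root of a negative number is undefined. The equation x^2 + 2 = 0 has no real solutions. Square roots of negative numbers only exist in the complex numbers.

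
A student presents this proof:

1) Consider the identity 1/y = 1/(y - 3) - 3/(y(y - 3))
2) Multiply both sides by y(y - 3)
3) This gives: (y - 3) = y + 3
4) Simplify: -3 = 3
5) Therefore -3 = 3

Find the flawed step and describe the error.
Step 3: This gives: (y - 3) = y + 3

Step 3 makes a sign error when clearing denominators. Multiplying -3/(y(y - 3)) by y(y - 3) gives -3, not +3. The correct result is (y - 3) = y - 3, which is trivially true, not (y - 3) = y + 3. (Step 1 is a valid identity: 1/(y - 3) - 3/(y(y - 3)) = (y - 3)/(y(y - 3)) = 1/y.)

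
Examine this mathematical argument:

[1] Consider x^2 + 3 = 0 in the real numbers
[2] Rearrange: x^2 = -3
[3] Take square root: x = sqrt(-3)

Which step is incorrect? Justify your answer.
Step 3: Take square root: x = sqrt(-3)

Step 3 takes the square root of -3, which is negative. In the real number system, the square root of a negative number is undefined. The equation x^2 + 3 = 0 has no real solutions. Square roots of negative numbers only exist in the complex numbers.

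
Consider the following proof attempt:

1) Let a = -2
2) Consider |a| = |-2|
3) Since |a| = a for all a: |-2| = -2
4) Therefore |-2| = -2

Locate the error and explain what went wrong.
Step 3: Since |a| = a for all a: |-2| = -2

Step 3 incorrectly states that |a| = a for all a. The correct definition is |a| = a when a >= 0, and |a| = -a when a < 0. Since -2 < 0, we have |-2| = -(-2) = 2, not -2.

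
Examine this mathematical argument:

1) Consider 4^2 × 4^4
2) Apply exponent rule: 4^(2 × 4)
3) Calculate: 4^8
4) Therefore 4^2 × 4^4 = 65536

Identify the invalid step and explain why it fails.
Step 2: Apply exponent rule: 4^(2 × 4)

Step 2 incorrectly states that a^b × a^c = a^(b×c). The correct rule is a^b × a^c = a^(b+c). The actual value is 4^2 × 4^4 = 4^6 = 4096, not 4^8 = 65536.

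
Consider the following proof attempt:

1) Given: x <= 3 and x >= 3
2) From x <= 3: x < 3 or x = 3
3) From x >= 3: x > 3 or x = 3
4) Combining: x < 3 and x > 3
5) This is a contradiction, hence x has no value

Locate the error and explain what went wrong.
Step 4: Combining: x < 3 and x > 3

Step 4 incorrectly combines the conditions. From x <= 3 and x >= 3, the intersection is x = 3. The error treats the 'or' cases as 'and' requirements. The correct conclusion is that x = 3 is the unique solution, not that no solution exists.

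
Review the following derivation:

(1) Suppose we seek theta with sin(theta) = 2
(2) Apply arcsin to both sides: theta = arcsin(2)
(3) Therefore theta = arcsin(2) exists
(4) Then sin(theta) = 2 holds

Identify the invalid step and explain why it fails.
Step 2: Apply arcsin to both sides: theta = arcsin(2)

Step 2 applies arcsin to 2. However, arcsin(x) is only defined for x in [-1, 1] because sin(theta) can only produce values in that range. Since |2| > 1, arcsin(2) is undefined. There is no angle whose sine equals 2.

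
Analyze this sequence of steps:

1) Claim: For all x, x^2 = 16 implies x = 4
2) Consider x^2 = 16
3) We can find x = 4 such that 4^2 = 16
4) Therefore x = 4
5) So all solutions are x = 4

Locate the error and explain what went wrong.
Step 4: Therefore x = 4

Step 4 incorrectly concludes that x = 4 is the only solution. The proof shows that x = 4 is A solution (existence), but does not show it is the ONLY solution (uniqueness). In fact, x = -4 is also a solution since (-4)^2 = 16. Finding one solution doesn't prove there are no others.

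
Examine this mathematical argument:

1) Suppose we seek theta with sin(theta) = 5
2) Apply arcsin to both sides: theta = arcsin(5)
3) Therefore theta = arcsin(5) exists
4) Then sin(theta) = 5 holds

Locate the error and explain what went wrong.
Step 2: Apply arcsin to both sides: theta = arcsin(5)

Step 2 applies arcsin to 5. However, arcsin(x) is only defined for x in [-1, 1] because sin(theta) can only produce values in that range. Since |5| > 1, arcsin(5) is undefined. There is no angle whose sine equals 5.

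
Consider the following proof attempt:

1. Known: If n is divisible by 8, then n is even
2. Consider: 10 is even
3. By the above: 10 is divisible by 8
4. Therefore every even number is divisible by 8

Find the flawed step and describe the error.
Step 3: By the above: 10 is divisible by 8

Step 3 commits the fallacy of affirming the consequent. The known fact 'divisible by 8 → even' does NOT imply 'even → divisible by 8'. That would be the converse, which is false. For example, 10 is even but 10 ÷ 8 = 1.25, which is not an integer.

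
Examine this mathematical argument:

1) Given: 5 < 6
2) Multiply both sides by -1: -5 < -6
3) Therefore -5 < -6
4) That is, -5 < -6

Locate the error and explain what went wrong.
Step 2: Multiply both sides by -1: -5 < -6

Step 2 multiplies both sides by -1 but fails to reverse the inequality sign. When multiplying (or dividing) an inequality by a negative number, the direction must be reversed. Since 5 < 6, we should get -5 > -6, i.e., -5 > -6.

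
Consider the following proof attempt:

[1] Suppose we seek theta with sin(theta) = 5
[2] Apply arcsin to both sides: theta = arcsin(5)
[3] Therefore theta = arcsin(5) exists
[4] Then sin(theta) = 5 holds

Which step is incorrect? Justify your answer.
Step 2: Apply arcsin to both sides: theta = arcsin(5)

Step 2 applies arcsin to 5. However, arcsin(x) is only defined for x in [-1, 1] because sin(theta) can only produce values in that range. Since |5| > 1, arcsin(5) is undefined. There is no angle whose sine equals 5.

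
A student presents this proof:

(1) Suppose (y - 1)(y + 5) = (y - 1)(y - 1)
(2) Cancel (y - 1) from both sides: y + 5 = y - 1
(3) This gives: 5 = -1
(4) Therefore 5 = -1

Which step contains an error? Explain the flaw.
Step 2: Cancel (y - 1) from both sides: y + 5 = y - 1

Step 2 cancels (y - 1) from both sides. This is only valid if (y - 1) ≠ 0, i.e., y ≠ 1. When y = 1, both sides equal zero regardless of the other factors. The correct approach requires considering y = 1 as a separate case.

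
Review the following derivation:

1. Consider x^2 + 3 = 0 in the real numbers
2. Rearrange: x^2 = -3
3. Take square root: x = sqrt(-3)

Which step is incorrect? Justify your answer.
Step 3: Take square root: x = sqrt(-3)

Step 3 takes the square root of -3, which is negative. In the real number system, the square root of a negative number is undefined. The equation x^2 + 3 = 0 has no real solutions. Square roots of negative numbers only exist in the complex numbers.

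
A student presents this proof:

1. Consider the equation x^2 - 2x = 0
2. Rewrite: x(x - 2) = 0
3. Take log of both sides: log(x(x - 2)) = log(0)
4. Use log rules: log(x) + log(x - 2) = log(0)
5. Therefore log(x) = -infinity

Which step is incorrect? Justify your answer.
Step 3: Take log of both sides: log(x(x - 2)) = log(0)

Step 3 takes the logarithm of both sides, resulting in log(0) on the right side. The logarithm is only defined for positive numbers; log(0) is undefined (approaches negative infinity). This operation is invalid.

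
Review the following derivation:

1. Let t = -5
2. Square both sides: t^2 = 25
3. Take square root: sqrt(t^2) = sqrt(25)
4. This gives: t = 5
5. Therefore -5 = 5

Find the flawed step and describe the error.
Step 4: This gives: t = 5

Step 4 incorrectly states that sqrt(t^2) = t. The correct identity is sqrt(t^2) = |t|. Since t = -5 < 0, we have sqrt(t^2) = |-5| = 5, not t = -5.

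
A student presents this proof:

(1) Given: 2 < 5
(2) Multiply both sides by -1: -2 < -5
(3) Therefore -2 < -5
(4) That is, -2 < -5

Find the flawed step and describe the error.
Step 2: Multiply both sides by -1: -2 < -5

Step 2 multiplies both sides by -1 but fails to reverse the inequality sign. When multiplying (or dividing) an inequality by a negative number, the direction must be reversed. Since 2 < 5, we should get -2 > -5, i.e., -2 > -5.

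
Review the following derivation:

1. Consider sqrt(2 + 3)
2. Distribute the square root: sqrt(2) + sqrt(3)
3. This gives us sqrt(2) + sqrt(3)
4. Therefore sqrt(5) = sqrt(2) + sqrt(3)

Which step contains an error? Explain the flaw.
Step 2: Distribute the square root: sqrt(2) + sqrt(3)

Step 2 incorrectly 'distributes' the square root over addition. The square root function does not distribute: sqrt(a + b) ≠ sqrt(a) + sqrt(b). In fact, sqrt(2 + 3) = sqrt(5) ≈ 2.2361, while sqrt(2) + sqrt(3) ≈ 3.1463.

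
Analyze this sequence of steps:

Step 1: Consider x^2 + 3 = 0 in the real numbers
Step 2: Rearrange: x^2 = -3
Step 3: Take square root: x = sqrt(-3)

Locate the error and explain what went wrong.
Step 3: Take square root: x = sqrt(-3)

Step 3 takes the square root of -3, which is negative. In the real number system, the square root of a negative number is undefined. The equation x^2 + 3 = 0 has no real solutions. Square roots of negative numbers only exist in the complex numbers.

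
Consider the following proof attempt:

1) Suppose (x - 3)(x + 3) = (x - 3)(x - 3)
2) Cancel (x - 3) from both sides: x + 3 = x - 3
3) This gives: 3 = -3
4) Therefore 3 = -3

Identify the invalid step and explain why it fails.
Step 2: Cancel (x - 3) from both sides: x + 3 = x - 3

Step 2 cancels (x - 3) from both sides. This is only valid if (x - 3) ≠ 0, i.e., x ≠ 3. When x = 3, both sides equal zero regardless of the other factors. The correct approach requires considering x = 3 as a separate case.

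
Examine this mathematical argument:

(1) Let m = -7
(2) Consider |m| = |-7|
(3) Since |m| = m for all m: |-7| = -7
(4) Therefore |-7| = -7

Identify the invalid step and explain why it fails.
Step 3: Since |m| = m for all m: |-7| = -7

Step 3 incorrectly states that |m| = m for all m. The correct definition is |m| = m when m >= 0, and |m| = -m when m < 0. Since -7 < 0, we have |-7| = -(-7) = 7, not -7.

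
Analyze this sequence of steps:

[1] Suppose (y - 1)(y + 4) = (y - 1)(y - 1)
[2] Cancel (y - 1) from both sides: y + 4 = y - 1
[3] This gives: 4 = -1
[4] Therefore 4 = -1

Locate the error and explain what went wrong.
Step 2: Cancel (y - 1) from both sides: y + 4 = y - 1

Step 2 cancels (y - 1) from both sides. This is only valid if (y - 1) ≠ 0, i.e., y ≠ 1. When y = 1, both sides equal zero regardless of the other factors. The correct approach requires considering y = 1 as a separate case.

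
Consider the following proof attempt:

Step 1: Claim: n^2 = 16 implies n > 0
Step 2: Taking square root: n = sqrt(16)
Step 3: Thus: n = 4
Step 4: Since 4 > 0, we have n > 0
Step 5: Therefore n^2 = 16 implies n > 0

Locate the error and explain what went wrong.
Step 2: Taking square root: n = sqrt(16)

Step 2 takes the square root and assumes the positive root only. The equation n^2 = 16 actually has two solutions: n = 4 and n = -4. The proof silently assumes n > 0 without justification, then uses this assumption to conclude n > 0, which is circular. The counterexample n = -4 shows the claim is false.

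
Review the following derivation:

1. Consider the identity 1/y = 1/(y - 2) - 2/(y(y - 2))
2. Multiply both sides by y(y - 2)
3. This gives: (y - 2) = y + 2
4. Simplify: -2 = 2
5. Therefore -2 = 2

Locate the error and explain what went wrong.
Step 3: This gives: (y - 2) = y + 2

Step 3 makes a sign error when clearing denominators. Multiplying -2/(y(y - 2)) by y(y - 2) gives -2, not +2. The correct result is (y - 2) = y - 2, which is trivially true, not (y - 2) = y + 2. (Step 1 is a valid identity: 1/(y - 2) - 2/(y(y - 2)) = (y - 2)/(y(y - 2)) = 1/y.)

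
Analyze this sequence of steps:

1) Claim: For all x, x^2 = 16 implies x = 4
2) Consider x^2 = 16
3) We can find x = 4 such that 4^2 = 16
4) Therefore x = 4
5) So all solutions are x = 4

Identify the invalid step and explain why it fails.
Step 4: Therefore x = 4

Step 4 incorrectly concludes that x = 4 is the only solution. The proof shows that x = 4 is A solution (existence), but does not show it is the ONLY solution (uniqueness). In fact, x = -4 is also a solution since (-4)^2 = 16. Finding one solution doesn't prove there are no others.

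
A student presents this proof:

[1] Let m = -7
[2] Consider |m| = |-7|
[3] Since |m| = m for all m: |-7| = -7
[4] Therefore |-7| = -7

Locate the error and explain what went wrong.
Step 3: Since |m| = m for all m: |-7| = -7

Step 3 incorrectly states that |m| = m for all m. The correct definition is |m| = m when m >= 0, and |m| = -m when m < 0. Since -7 < 0, we have |-7| = -(-7) = 7, not -7.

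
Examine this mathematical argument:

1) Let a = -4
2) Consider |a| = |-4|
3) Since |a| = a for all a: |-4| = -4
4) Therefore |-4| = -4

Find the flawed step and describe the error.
Step 3: Since |a| = a for all a: |-4| = -4

Step 3 incorrectly states that |a| = a for all a. The correct definition is |a| = a when a >= 0, and |a| = -a when a < 0. Since -4 < 0, we have |-4| = -(-4) = 4, not -4.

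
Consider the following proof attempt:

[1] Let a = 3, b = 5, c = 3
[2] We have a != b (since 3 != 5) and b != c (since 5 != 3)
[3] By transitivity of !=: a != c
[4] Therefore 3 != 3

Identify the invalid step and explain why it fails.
Step 3: By transitivity of !=: a != c

Step 3 incorrectly applies transitivity to the '!=' relation. Transitivity states: if a R b and b R c, then a R c. However, '!=' is not transitive. Counterexample: 3 != 5 and 5 != 3, but 3 = 3 (both equal 3). Transitivity holds for relations like <, <=, =, but not for !=.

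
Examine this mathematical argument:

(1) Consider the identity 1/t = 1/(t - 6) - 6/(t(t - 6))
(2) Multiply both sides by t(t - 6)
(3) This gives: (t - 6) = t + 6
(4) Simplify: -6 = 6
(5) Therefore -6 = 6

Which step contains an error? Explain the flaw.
Step 3: This gives: (t - 6) = t + 6

Step 3 makes a sign error when clearing denominators. Multiplying -6/(t(t - 6)) by t(t - 6) gives -6, not +6. The correct result is (t - 6) = t - 6, which is trivially true, not (t - 6) = t + 6. (Step 1 is a valid identity: 1/(t - 6) - 6/(t(t - 6)) = (t - 6)/(t(t - 6)) = 1/t.)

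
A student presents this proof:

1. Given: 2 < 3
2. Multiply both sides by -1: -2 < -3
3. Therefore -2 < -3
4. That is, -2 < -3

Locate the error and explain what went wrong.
Step 2: Multiply both sides by -1: -2 < -3

Step 2 multiplies both sides by -1 but fails to reverse the inequality sign. When multiplying (or dividing) an inequality by a negative number, the direction must be reversed. Since 2 < 3, we should get -2 > -3, i.e., -2 > -3.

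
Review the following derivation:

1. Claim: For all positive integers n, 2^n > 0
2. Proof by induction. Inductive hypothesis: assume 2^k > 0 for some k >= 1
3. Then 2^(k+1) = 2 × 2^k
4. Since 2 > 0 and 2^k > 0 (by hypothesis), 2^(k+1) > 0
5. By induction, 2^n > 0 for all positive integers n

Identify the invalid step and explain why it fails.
Step 5: By induction, 2^n > 0 for all positive integers n

Step 5 concludes the proof by induction, but no base case was ever established. A valid induction proof requires: (1) a base case proving 2^1 > 0, and (2) an inductive step showing IF 2^k > 0 THEN 2^(k+1) > 0. Steps 2-4 correctly establish the inductive step, but without the base case the conclusion in step 5 does not follow.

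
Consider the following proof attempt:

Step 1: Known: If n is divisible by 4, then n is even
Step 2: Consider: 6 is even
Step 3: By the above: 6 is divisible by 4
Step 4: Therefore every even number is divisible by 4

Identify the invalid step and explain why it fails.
Step 3: By the above: 6 is divisible by 4

Step 3 commits the fallacy of affirming the consequent. The known fact 'divisible by 4 → even' does NOT imply 'even → divisible by 4'. That would be the converse, which is false. For example, 6 is even but 6 ÷ 4 = 1.50, which is not an integer.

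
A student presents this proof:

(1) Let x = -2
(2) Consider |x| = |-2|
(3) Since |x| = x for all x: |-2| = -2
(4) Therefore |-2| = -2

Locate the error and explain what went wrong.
Step 3: Since |x| = x for all x: |-2| = -2

Step 3 incorrectly states that |x| = x for all x. The correct definition is |x| = x when x >= 0, and |x| = -x when x < 0. Since -2 < 0, we have |-2| = -(-2) = 2, not -2.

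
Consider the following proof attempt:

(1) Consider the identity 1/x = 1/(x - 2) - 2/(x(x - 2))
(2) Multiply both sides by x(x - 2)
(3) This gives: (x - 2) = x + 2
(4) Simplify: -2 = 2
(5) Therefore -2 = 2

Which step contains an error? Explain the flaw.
Step 3: This gives: (x - 2) = x + 2

Step 3 makes a sign error when clearing denominators. Multiplying -2/(x(x - 2)) by x(x - 2) gives -2, not +2. The correct result is (x - 2) = x - 2, which is trivially true, not (x - 2) = x + 2. (Step 1 is a valid identity: 1/(x - 2) - 2/(x(x - 2)) = (x - 2)/(x(x - 2)) = 1/x.)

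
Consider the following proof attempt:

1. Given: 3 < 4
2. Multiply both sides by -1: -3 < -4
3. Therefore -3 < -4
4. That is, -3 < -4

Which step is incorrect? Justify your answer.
Step 2: Multiply both sides by -1: -3 < -4

Step 2 multiplies both sides by -1 but fails to reverse the inequality sign. When multiplying (or dividing) an inequality by a negative number, the direction must be reversed. Since 3 < 4, we should get -3 > -4, i.e., -3 > -4.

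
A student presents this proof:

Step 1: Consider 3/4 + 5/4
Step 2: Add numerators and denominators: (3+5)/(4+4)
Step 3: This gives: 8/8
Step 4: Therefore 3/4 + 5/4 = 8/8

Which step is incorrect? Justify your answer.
Step 2: Add numerators and denominators: (3+5)/(4+4)

Step 2 incorrectly adds fractions by separately adding numerators and denominators. This is wrong. The correct method requires a common denominator: 3/4 + 5/4 = (3×4 + 5×4)/(4×4) = 32/16 = 2. The method used gives 8/8, which is different.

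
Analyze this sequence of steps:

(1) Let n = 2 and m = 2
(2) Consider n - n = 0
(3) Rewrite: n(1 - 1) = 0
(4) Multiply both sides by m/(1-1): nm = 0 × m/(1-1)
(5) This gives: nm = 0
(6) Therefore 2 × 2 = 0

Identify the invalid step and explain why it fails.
Step 4: Multiply both sides by m/(1-1): nm = 0 × m/(1-1)

Step 4 multiplies both sides by m/(1-1). However, 1-1 = 0, so this is multiplication by m/0, which is undefined. We cannot multiply by an undefined expression.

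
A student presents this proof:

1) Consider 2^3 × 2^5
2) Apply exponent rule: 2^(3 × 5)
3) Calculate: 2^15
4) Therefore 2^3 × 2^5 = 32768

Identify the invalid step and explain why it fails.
Step 2: Apply exponent rule: 2^(3 × 5)

Step 2 incorrectly states that a^b × a^c = a^(b×c). The correct rule is a^b × a^c = a^(b+c). The actual value is 2^3 × 2^5 = 2^8 = 256, not 2^15 = 32768.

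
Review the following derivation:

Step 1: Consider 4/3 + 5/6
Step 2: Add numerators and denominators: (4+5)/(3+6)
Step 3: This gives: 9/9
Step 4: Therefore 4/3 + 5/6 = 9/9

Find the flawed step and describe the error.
Step 2: Add numerators and denominators: (4+5)/(3+6)

Step 2 incorrectly adds fractions by separately adding numerators and denominators. This is wrong. The correct method requires a common denominator: 4/3 + 5/6 = (4×6 + 5×3)/(3×6) = 39/18 = 13/6. The method used gives 9/9, which is different.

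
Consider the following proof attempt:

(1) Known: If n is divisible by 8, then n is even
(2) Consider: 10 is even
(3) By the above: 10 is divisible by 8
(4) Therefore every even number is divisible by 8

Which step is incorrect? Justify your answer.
Step 3: By the above: 10 is divisible by 8

Step 3 commits the fallacy of affirming the consequent. The known fact 'divisible by 8 → even' does NOT imply 'even → divisible by 8'. That would be the converse, which is false. For example, 10 is even but 10 ÷ 8 = 1.25, which is not an integer.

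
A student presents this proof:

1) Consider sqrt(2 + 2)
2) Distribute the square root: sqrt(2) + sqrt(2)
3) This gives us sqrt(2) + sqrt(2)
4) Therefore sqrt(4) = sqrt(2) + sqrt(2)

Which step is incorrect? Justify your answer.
Step 2: Distribute the square root: sqrt(2) + sqrt(2)

Step 2 incorrectly 'distributes' the square root over addition. The square root function does not distribute: sqrt(a + b) ≠ sqrt(a) + sqrt(b). In fact, sqrt(2 + 2) = sqrt(4) ≈ 2.0000, while sqrt(2) + sqrt(2) ≈ 2.8284.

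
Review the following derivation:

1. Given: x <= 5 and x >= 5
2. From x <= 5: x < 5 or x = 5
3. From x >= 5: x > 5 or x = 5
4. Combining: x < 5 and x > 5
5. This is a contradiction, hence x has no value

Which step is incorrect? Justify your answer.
Step 4: Combining: x < 5 and x > 5

Step 4 incorrectly combines the conditions. From x <= 5 and x >= 5, the intersection is x = 5. The error treats the 'or' cases as 'and' requirements. The correct conclusion is that x = 5 is the unique solution, not that no solution exists.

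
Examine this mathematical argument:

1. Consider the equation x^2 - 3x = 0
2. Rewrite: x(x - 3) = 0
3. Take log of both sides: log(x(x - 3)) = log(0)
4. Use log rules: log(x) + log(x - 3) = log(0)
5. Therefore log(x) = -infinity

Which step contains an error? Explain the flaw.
Step 3: Take log of both sides: log(x(x - 3)) = log(0)

Step 3 takes the logarithm of both sides, resulting in log(0) on the right side. The logarithm is only defined for positive numbers; log(0) is undefined (approaches negative infinity). This operation is invalid.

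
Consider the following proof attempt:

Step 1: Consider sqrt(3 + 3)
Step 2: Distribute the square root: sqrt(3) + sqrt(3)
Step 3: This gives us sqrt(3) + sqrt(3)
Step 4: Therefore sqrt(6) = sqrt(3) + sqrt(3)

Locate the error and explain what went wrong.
Step 2: Distribute the square root: sqrt(3) + sqrt(3)

Step 2 incorrectly 'distributes' the square root over addition. The square root function does not distribute: sqrt(a + b) ≠ sqrt(a) + sqrt(b). In fact, sqrt(3 + 3) = sqrt(6) ≈ 2.4495, while sqrt(3) + sqrt(3) ≈ 3.4641.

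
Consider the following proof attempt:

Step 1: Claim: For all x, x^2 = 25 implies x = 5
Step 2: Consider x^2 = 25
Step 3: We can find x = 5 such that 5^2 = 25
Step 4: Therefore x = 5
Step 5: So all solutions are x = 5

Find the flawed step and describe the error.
Step 4: Therefore x = 5

Step 4 incorrectly concludes that x = 5 is the only solution. The proof shows that x = 5 is A solution (existence), but does not show it is the ONLY solution (uniqueness). In fact, x = -5 is also a solution since (-5)^2 = 25. Finding one solution doesn't prove there are no others.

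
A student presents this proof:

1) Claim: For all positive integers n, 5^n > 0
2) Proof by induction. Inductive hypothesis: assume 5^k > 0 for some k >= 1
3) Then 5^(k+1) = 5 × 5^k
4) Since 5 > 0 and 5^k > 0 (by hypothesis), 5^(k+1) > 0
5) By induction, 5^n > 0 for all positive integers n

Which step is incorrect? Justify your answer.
Step 5: By induction, 5^n > 0 for all positive integers n

Step 5 concludes the proof by induction, but no base case was ever established. A valid induction proof requires: (1) a base case proving 5^1 > 0, and (2) an inductive step showing IF 5^k > 0 THEN 5^(k+1) > 0. Steps 2-4 correctly establish the inductive step, but without the base case the conclusion in step 5 does not follow.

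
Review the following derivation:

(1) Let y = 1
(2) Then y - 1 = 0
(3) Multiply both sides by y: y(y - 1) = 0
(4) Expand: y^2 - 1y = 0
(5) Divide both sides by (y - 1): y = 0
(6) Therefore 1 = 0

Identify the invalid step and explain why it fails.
Step 5: Divide both sides by (y - 1): y = 0

Step 5 divides both sides by (y - 1). However, since y = 1, we have (y - 1) = 0. Division by zero is undefined, making this step invalid.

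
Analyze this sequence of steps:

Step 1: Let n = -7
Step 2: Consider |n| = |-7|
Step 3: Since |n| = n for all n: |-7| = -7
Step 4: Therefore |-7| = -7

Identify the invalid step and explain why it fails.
Step 3: Since |n| = n for all n: |-7| = -7

Step 3 incorrectly states that |n| = n for all n. The correct definition is |n| = n when n >= 0, and |n| = -n when n < 0. Since -7 < 0, we have |-7| = -(-7) = 7, not -7.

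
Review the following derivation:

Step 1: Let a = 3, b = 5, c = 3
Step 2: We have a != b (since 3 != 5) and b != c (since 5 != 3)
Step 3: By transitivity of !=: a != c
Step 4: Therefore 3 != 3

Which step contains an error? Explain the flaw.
Step 3: By transitivity of !=: a != c

Step 3 incorrectly applies transitivity to the '!=' relation. Transitivity states: if a R b and b R c, then a R c. However, '!=' is not transitive. Counterexample: 3 != 5 and 5 != 3, but 3 = 3 (both equal 3). Transitivity holds for relations like <, <=, =, but not for !=.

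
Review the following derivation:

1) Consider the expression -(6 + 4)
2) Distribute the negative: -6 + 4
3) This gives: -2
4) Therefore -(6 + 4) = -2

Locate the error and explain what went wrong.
Step 2: Distribute the negative: -6 + 4

Step 2 incorrectly distributes the negative sign. The correct distribution is -(6 + 4) = -6 - 4 = -10. The negative must be applied to both terms, not just the first. The error treats -(6 + 4) as -6 + 4, which equals -2 instead of -10.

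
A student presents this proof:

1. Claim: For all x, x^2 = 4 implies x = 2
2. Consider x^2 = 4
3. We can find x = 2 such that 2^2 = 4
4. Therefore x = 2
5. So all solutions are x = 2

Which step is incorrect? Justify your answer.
Step 4: Therefore x = 2

Step 4 incorrectly concludes that x = 2 is the only solution. The proof shows that x = 2 is A solution (existence), but does not show it is the ONLY solution (uniqueness). In fact, x = -2 is also a solution since (-2)^2 = 4. Finding one solution doesn't prove there are no others.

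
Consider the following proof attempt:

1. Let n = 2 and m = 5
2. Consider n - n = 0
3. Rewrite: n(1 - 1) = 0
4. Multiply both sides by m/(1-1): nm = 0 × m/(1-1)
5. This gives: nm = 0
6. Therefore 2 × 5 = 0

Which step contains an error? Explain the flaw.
Step 4: Multiply both sides by m/(1-1): nm = 0 × m/(1-1)

Step 4 multiplies both sides by m/(1-1). However, 1-1 = 0, so this is multiplication by m/0, which is undefined. We cannot multiply by an undefined expression.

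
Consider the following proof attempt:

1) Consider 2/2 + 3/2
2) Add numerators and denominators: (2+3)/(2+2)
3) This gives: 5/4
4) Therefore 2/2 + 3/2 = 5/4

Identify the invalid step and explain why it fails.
Step 2: Add numerators and denominators: (2+3)/(2+2)

Step 2 incorrectly adds fractions by separately adding numerators and denominators. This is wrong. The correct method requires a common denominator: 2/2 + 3/2 = (2×2 + 3×2)/(2×2) = 10/4 = 5/2. The method used gives 5/4, which is different.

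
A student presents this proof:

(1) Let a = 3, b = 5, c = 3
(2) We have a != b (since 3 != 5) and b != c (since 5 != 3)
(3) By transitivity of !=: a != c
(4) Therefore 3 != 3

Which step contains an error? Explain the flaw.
Step 3: By transitivity of !=: a != c

Step 3 incorrectly applies transitivity to the '!=' relation. Transitivity states: if a R b and b R c, then a R c. However, '!=' is not transitive. Counterexample: 3 != 5 and 5 != 3, but 3 = 3 (both equal 3). Transitivity holds for relations like <, <=, =, but not for !=.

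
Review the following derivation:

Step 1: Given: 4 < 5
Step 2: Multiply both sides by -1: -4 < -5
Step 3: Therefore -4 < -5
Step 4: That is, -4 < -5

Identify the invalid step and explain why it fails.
Step 2: Multiply both sides by -1: -4 < -5

Step 2 multiplies both sides by -1 but fails to reverse the inequality sign. When multiplying (or dividing) an inequality by a negative number, the direction must be reversed. Since 4 < 5, we should get -4 > -5, i.e., -4 > -5.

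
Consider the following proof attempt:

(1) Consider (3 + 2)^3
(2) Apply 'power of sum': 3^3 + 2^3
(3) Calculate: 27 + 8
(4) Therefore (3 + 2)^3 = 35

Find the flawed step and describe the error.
Step 2: Apply 'power of sum': 3^3 + 2^3

Step 2 incorrectly applies a non-existent rule '(a+b)^n = a^n + b^n'. This is false in general. The correct expansion uses the binomial theorem. The actual value is (3 + 2)^3 = 5^3 = 125, not 35.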